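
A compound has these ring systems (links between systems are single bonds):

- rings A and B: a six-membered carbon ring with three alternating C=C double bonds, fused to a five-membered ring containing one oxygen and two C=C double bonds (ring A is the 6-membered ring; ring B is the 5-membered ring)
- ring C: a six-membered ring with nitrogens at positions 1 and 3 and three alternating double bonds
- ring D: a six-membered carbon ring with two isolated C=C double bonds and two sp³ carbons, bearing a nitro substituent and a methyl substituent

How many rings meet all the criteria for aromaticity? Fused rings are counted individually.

Rings A and B form a fused bicyclic system (with one oxygen) with 9 sp² atoms and 10 π electrons from ring double bonds plus a heteroatom lone pair. 10 = 4(2)+2, so the system is aromatic and both rings count as aromatic (benzofuran).
Ring C has a continuous p-orbital overlap around the ring; 3 ring double bonds give 6 π electrons. That satisfies 4n+2 with n=1, so ring C is aromatic (pyrimidine).
Ring D has two sp³ carbons, so it is not fully conjugated — not aromatic (1,4-cyclohexadiene).
Aromatic: A, B, C. Total: 3.

3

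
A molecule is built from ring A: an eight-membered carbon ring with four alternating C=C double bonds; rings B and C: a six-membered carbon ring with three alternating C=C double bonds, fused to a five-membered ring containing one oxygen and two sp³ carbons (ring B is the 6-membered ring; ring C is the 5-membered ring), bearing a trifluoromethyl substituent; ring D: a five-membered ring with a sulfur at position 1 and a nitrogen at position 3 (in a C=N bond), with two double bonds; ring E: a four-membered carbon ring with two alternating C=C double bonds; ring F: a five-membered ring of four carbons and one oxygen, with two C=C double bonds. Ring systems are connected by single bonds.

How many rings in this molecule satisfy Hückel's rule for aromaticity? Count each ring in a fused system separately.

Ring A has only sp² ring atoms; a planar conformation would have a fully conjugated π system of 8 electrons. But 8 = 4(2), which is 4n not 4n+2, so ring A is not aromatic (cyclooctatetraene) — cyclooctatetraene distorts into a non-planar tub to avoid antiaromaticity.
Ring B is fully conjugated (every ring atom contributes a p orbital); 3 ring double bonds give 6 π electrons. Since 6 = 4n+2 (n=1), ring B is aromatic (benzene ring).
Ring C has two sp³ carbons, so it is not fully conjugated — not aromatic (oxolane ring).
Ring D is fully conjugated (every ring atom contributes a p orbital); 2 ring double bonds (4 π electrons) plus a heteroatom lone pair (2) give 6 π electrons. 6 = 4(1)+2, so ring D is aromatic (thiazole).
Ring E has only sp² ring atoms; a planar conformation would have a fully conjugated π system of 4 electrons. But 4 = 4(1), which is 4n not 4n+2, so ring E is not aromatic (cyclobutadiene) — cyclobutadiene is antiaromatic and distorts to a rectangle.
Ring F has a continuous p-orbital overlap around the ring; 2 ring double bonds (4 π electrons) plus a heteroatom lone pair (2) give 6 π electrons. That satisfies 4n+2 with n=1, so ring F is aromatic (furan).
Aromatic: B, D, F. Total: 3.

3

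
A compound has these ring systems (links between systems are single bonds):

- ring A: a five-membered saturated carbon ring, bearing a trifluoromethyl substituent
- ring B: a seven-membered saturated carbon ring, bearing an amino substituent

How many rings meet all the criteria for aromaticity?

0

Ring A has only sp³ atoms, so it is not fully conjugated — not aromatic (cyclopentane).
Ring B has only sp³ atoms, so it is not fully conjugated — not aromatic (cycloheptane).
No ring is aromatic. Total: 0.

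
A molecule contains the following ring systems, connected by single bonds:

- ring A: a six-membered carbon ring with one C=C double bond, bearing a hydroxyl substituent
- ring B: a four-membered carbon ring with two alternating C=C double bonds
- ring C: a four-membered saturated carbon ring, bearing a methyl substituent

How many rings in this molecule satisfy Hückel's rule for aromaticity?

0

Ring A has four sp³ carbons, so it is not fully conjugated — not aromatic (cyclohexene).
Ring B has only sp² ring atoms; a planar conformation would have a fully conjugated π system of 4 electrons. But 4 = 4(1), which is 4n not 4n+2, so ring B is not aromatic (cyclobutadiene) — cyclobutadiene is antiaromatic and distorts to a rectangle.
Ring C has only sp³ atoms, so it is not fully conjugated — not aromatic (cyclobutane).
No ring is aromatic. Total: 0.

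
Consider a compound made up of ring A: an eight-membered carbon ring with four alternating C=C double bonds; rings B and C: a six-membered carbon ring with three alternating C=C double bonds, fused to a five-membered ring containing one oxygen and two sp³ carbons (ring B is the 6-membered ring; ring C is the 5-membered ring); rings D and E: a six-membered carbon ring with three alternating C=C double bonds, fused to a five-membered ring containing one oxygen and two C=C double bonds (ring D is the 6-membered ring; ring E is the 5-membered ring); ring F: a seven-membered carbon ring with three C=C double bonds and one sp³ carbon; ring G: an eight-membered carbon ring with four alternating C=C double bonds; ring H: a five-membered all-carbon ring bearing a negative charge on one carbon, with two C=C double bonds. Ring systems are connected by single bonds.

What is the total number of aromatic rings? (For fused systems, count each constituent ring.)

Ring A has only sp² ring atoms; a planar conformation would have a fully conjugated π system of 8 electrons. But 8 = 4(2), which is 4n not 4n+2, so ring A is not aromatic (cyclooctatetraene) — cyclooctatetraene distorts into a non-planar tub to avoid antiaromaticity.
Ring B is planar and fully conjugated; 3 ring double bonds give 6 π electrons. Since 6 = 4n+2 (n=1), ring B is aromatic (benzene ring).
Ring C has two sp³ carbons, so it is not fully conjugated — not aromatic (oxolane ring).
Rings D and E form a fused bicyclic system (with one oxygen) with 9 sp² atoms and 10 π electrons from ring double bonds plus a heteroatom lone pair. 10 = 4(2)+2, so the system is aromatic and both rings count as aromatic (benzofuran).
Ring F has one sp³ carbon, so it is not fully conjugated — not aromatic (cycloheptatriene).
Ring G has only sp² ring atoms; a planar conformation would have a fully conjugated π system of 8 electrons. But 8 = 4(2), which is 4n not 4n+2, so ring G is not aromatic (cyclooctatetraene) — cyclooctatetraene distorts into a non-planar tub to avoid antiaromaticity.
Ring H is fully conjugated (every ring atom contributes a p orbital); 2 ring double bonds (4 π electrons) plus the carbanion lone pair (2) give 6 π electrons. That satisfies 4n+2 with n=1, so ring H is aromatic (cyclopentadienyl anion).
Aromatic: B, D, E, H. Total: 4.

4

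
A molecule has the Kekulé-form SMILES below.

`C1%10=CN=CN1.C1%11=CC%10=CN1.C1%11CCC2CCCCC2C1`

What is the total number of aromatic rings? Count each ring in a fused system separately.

2

The SMILES encodes a five-membered ring with nitrogens at positions 1 and 3 (one bearing H, one in a C=N bond) and two double bonds; a five-membered ring of four carbons and one nitrogen bearing a hydrogen, with two C=C double bonds; two fused six-membered saturated carbon rings.
The 5-membered ring with two nitrogens (one N–H, one =N–) has a continuous p-orbital overlap around the ring; 2 ring double bonds (4 π electrons) plus a heteroatom lone pair (2) give 6 π electrons. That satisfies 4n+2 with n=1, so it is aromatic (imidazole).
The 5-membered ring with one N–H is planar and fully conjugated; 2 ring double bonds (4 π electrons) plus a heteroatom lone pair (2) give 6 π electrons. 6 = 4(1)+2, so it is aromatic (pyrrole).
The 6-membered ring has only sp³ atoms, so it is not fully conjugated — not aromatic (cyclohexane ring).
The second 6-membered ring has only sp³ atoms, so it is not fully conjugated — not aromatic (cyclohexane ring).
2 of the 4 rings are aromatic. Total: 2.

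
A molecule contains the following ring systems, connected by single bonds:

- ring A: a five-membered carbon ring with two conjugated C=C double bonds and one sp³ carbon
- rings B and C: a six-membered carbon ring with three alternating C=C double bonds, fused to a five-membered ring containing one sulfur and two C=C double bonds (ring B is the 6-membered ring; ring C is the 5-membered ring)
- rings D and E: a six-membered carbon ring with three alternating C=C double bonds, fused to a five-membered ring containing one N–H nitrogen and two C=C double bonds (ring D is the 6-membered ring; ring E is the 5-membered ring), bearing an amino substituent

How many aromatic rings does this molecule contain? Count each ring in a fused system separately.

4

Ring A has one sp³ carbon, so it is not fully conjugated — not aromatic (cyclopentadiene).
Rings B and C form a fused bicyclic system (with one sulfur) with 9 sp² atoms and 10 π electrons from ring double bonds plus a heteroatom lone pair. 10 = 4(2)+2, so the system is aromatic and both rings count as aromatic (benzothiophene).
Rings D and E form a fused bicyclic system (with one N–H) with 9 sp² atoms and 10 π electrons from ring double bonds plus a heteroatom lone pair. 10 = 4(2)+2, so the system is aromatic and both rings count as aromatic (indole).
Aromatic: B, C, D, E. Total: 4.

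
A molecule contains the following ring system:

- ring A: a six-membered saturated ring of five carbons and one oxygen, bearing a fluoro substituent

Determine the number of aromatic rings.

Ring A has only sp³ atoms, so it is not fully conjugated — not aromatic (tetrahydropyran).

0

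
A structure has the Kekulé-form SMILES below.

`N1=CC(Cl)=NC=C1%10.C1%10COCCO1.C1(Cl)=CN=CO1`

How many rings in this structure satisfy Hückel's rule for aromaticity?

The SMILES encodes a six-membered ring with nitrogens at positions 1 and 4 and three alternating double bonds; a six-membered saturated ring with oxygens at positions 1 and 4; a five-membered ring with an oxygen at position 1 and a nitrogen at position 3 (in a C=N bond), with two double bonds.
The 6-membered ring with two nitrogens (1,4) is planar and fully conjugated; 3 ring double bonds give 6 π electrons. 6 = 4(1)+2, so it is aromatic (pyrazine).
The 6-membered ring with two oxygens (1,4) has only sp³ atoms, so it is not fully conjugated — not aromatic (1,4-dioxane).
The 5-membered ring with one oxygen and one =N– is fully conjugated (every ring atom contributes a p orbital); 2 ring double bonds (4 π electrons) plus a heteroatom lone pair (2) give 6 π electrons. 6 = 4(1)+2, so it is aromatic (oxazole).
2 of the 3 rings are aromatic. Total: 2.

2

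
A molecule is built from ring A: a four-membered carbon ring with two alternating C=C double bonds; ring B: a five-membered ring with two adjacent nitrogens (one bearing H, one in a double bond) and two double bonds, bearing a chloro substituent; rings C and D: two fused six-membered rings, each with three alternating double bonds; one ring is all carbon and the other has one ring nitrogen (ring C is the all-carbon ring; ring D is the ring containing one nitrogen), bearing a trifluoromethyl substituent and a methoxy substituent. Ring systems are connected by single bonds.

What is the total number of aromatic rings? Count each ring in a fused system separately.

Ring A has only sp² ring atoms; a planar conformation would have a fully conjugated π system of 4 electrons. But 4 = 4(1), which is 4n not 4n+2, so ring A is not aromatic (cyclobutadiene) — cyclobutadiene is antiaromatic and distorts to a rectangle.
Ring B is fully conjugated (every ring atom contributes a p orbital); 2 ring double bonds (4 π electrons) plus a heteroatom lone pair (2) give 6 π electrons. 6 = 4(1)+2, so ring B is aromatic (pyrazole).
Rings C and D form a fused bicyclic system (with one nitrogen) with 10 sp² atoms and 10 π electrons from ring double bonds. 10 = 4(2)+2, so the system is aromatic and both rings count as aromatic (quinoline).
Aromatic: B, C, D. Total: 3.

3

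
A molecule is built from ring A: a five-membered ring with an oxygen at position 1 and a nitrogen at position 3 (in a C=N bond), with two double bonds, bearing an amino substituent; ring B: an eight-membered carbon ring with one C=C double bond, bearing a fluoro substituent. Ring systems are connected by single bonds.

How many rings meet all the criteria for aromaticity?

Ring A is planar and fully conjugated; 2 ring double bonds (4 π electrons) plus a heteroatom lone pair (2) give 6 π electrons. 6 = 4(1)+2, so ring A is aromatic (oxazole).
Ring B has six sp³ carbons, so it is not fully conjugated — not aromatic (cyclooctene).
Aromatic: A. Total: 1.

1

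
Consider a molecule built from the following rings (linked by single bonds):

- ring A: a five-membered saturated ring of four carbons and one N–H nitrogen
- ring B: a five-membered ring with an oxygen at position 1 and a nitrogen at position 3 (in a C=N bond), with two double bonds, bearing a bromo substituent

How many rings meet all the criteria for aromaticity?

1

Ring A has only sp³ atoms, so it is not fully conjugated — not aromatic (pyrrolidine).
Ring B is fully conjugated (every ring atom contributes a p orbital); 2 ring double bonds (4 π electrons) plus a heteroatom lone pair (2) give 6 π electrons. 6 = 4(1)+2, so ring B is aromatic (oxazole).
Aromatic: B. Total: 1.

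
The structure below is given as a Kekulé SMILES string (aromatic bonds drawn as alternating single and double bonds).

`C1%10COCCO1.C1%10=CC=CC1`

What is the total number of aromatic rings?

The SMILES encodes a six-membered saturated ring with oxygens at positions 1 and 4; a five-membered carbon ring with two conjugated C=C double bonds and one sp³ carbon.
The 6-membered ring with two oxygens (1,4) has only sp³ atoms, so it is not fully conjugated — not aromatic (1,4-dioxane).
The 5-membered ring has one sp³ carbon, so it is not fully conjugated — not aromatic (cyclopentadiene).
None of the rings are aromatic. Total: 0.

0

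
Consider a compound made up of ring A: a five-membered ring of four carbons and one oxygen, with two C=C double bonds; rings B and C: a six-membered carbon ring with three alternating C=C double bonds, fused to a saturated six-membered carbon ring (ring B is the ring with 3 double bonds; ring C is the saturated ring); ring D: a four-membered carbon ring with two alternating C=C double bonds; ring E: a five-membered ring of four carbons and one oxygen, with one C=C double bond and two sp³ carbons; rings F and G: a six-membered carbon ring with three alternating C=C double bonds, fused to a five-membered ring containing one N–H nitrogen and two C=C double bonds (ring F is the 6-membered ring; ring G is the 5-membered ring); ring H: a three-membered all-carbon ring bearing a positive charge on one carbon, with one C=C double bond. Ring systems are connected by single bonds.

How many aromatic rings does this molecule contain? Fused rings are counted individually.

5

Ring A is fully conjugated (every ring atom contributes a p orbital); 2 ring double bonds (4 π electrons) plus a heteroatom lone pair (2) give 6 π electrons. Since 6 = 4n+2 (n=1), ring A is aromatic (furan).
Ring B is fully conjugated (every ring atom contributes a p orbital); 3 ring double bonds give 6 π electrons. That satisfies 4n+2 with n=1, so ring B is aromatic (benzene ring).
Ring C has four sp³ carbons, so it is not fully conjugated — not aromatic (cyclohexane ring).
Ring D has only sp² ring atoms; a planar conformation would have a fully conjugated π system of 4 electrons. But 4 = 4(1), which is 4n not 4n+2, so ring D is not aromatic (cyclobutadiene) — cyclobutadiene is antiaromatic and distorts to a rectangle.
Ring E has two sp³ carbons, so it is not fully conjugated — not aromatic (2,3-dihydrofuran).
Rings F and G form a fused bicyclic system (with one N–H) with 9 sp² atoms and 10 π electrons from ring double bonds plus a heteroatom lone pair. 10 = 4(2)+2, so the system is aromatic and both rings count as aromatic (indole).
Ring H is fully conjugated (every ring atom contributes a p orbital); 1 ring double bond (2 π electrons) plus the carbocation's empty p orbital (0, but keeps the ring conjugated) give 2 π electrons. Since 2 = 4n+2 (n=0), ring H is aromatic (cyclopropenyl cation).
Aromatic: A, B, F, G, H. Total: 5.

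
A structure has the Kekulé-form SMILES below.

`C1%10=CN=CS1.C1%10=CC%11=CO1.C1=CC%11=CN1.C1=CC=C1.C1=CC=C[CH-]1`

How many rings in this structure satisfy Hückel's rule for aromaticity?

The SMILES encodes a five-membered ring with a sulfur at position 1 and a nitrogen at position 3 (in a C=N bond), with two double bonds; a five-membered ring of four carbons and one oxygen, with two C=C double bonds; a five-membered ring of four carbons and one nitrogen bearing a hydrogen, with two C=C double bonds; a four-membered carbon ring with two alternating C=C double bonds; a five-membered all-carbon ring bearing a negative charge on one carbon, with two C=C double bonds.
The 5-membered ring with one sulfur and one =N– is fully conjugated (every ring atom contributes a p orbital); 2 ring double bonds (4 π electrons) plus a heteroatom lone pair (2) give 6 π electrons. Since 6 = 4n+2 (n=1), it is aromatic (thiazole).
The 5-membered ring with one oxygen is planar and fully conjugated; 2 ring double bonds (4 π electrons) plus a heteroatom lone pair (2) give 6 π electrons. Since 6 = 4n+2 (n=1), it is aromatic (furan).
The 5-membered ring with one N–H has a continuous p-orbital overlap around the ring; 2 ring double bonds (4 π electrons) plus a heteroatom lone pair (2) give 6 π electrons. Since 6 = 4n+2 (n=1), it is aromatic (pyrrole).
The 4-membered ring has only sp² ring atoms; a planar conformation would have a fully conjugated π system of 4 electrons. But 4 = 4(1), which is 4n not 4n+2, so it is not aromatic (cyclobutadiene) — cyclobutadiene is antiaromatic and distorts to a rectangle.
The 5-membered ring is planar and fully conjugated; 2 ring double bonds (4 π electrons) plus the carbanion lone pair (2) give 6 π electrons. Since 6 = 4n+2 (n=1), it is aromatic (cyclopentadienyl anion).
4 of the 5 rings are aromatic. Total: 4.

4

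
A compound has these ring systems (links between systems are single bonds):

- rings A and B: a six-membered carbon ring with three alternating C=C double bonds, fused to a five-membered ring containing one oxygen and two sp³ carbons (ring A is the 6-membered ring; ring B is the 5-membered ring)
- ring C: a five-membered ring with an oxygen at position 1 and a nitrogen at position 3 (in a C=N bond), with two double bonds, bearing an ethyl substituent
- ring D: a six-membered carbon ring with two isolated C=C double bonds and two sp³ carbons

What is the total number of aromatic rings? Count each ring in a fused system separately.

2

Ring A is planar and fully conjugated; 3 ring double bonds give 6 π electrons. That satisfies 4n+2 with n=1, so ring A is aromatic (benzene ring).
Ring B has two sp³ carbons, so it is not fully conjugated — not aromatic (oxolane ring).
Ring C has a continuous p-orbital overlap around the ring; 2 ring double bonds (4 π electrons) plus a heteroatom lone pair (2) give 6 π electrons. Since 6 = 4n+2 (n=1), ring C is aromatic (oxazole).
Ring D has two sp³ carbons, so it is not fully conjugated — not aromatic (1,4-cyclohexadiene).
Aromatic: A, C. Total: 2.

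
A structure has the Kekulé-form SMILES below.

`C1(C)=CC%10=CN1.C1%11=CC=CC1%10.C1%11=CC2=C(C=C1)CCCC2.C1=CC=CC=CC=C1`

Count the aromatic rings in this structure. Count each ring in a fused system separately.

The SMILES encodes a five-membered ring of four carbons and one nitrogen bearing a hydrogen, with two C=C double bonds; a five-membered carbon ring with two conjugated C=C double bonds and one sp³ carbon; a six-membered carbon ring with three alternating C=C double bonds, fused to a saturated six-membered carbon ring; an eight-membered carbon ring with four alternating C=C double bonds.
The 5-membered ring with one N–H is planar and fully conjugated; 2 ring double bonds (4 π electrons) plus a heteroatom lone pair (2) give 6 π electrons. 6 = 4(1)+2, so it is aromatic (pyrrole).
The 5-membered ring has one sp³ carbon, so it is not fully conjugated — not aromatic (cyclopentadiene).
The 6-membered ring is planar and fully conjugated; 3 ring double bonds give 6 π electrons. Since 6 = 4n+2 (n=1), it is aromatic (benzene ring).
The second 6-membered ring has four sp³ carbons, so it is not fully conjugated — not aromatic (cyclohexane ring).
The 8-membered ring has only sp² ring atoms; a planar conformation would have a fully conjugated π system of 8 electrons. But 8 = 4(2), which is 4n not 4n+2, so it is not aromatic (cyclooctatetraene) — cyclooctatetraene distorts into a non-planar tub to avoid antiaromaticity.
2 of the 5 rings are aromatic. Total: 2.

2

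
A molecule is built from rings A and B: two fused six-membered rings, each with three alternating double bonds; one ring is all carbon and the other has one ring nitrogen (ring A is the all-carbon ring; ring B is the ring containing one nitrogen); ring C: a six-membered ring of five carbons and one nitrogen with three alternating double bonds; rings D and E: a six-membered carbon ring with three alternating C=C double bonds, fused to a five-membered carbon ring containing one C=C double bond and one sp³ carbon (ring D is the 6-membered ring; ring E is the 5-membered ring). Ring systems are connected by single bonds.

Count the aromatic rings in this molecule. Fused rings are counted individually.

4

Rings A and B form a fused bicyclic system (with one nitrogen) with 10 sp² atoms and 10 π electrons from ring double bonds. 10 = 4(2)+2, so the system is aromatic and both rings count as aromatic (quinoline).
Ring C is fully conjugated (every ring atom contributes a p orbital); 3 ring double bonds give 6 π electrons. That satisfies 4n+2 with n=1, so ring C is aromatic (pyridine).
Ring D is planar and fully conjugated; 3 ring double bonds give 6 π electrons. That satisfies 4n+2 with n=1, so ring D is aromatic (benzene ring).
Ring E has one sp³ carbon, so it is not fully conjugated — not aromatic (cyclopentene ring).
Aromatic: A, B, C, D. Total: 4.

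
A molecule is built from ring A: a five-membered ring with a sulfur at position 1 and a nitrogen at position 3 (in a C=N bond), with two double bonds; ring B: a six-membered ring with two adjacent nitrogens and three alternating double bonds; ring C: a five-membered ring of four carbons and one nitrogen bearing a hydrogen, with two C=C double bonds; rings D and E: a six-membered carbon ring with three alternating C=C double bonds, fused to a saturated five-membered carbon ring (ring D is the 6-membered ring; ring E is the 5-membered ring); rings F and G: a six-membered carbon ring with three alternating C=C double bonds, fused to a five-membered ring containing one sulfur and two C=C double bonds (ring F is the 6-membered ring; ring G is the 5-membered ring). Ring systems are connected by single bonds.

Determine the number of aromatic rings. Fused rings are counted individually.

Ring A is fully conjugated (every ring atom contributes a p orbital); 2 ring double bonds (4 π electrons) plus a heteroatom lone pair (2) give 6 π electrons. 6 = 4(1)+2, so ring A is aromatic (thiazole).
Ring B is fully conjugated (every ring atom contributes a p orbital); 3 ring double bonds give 6 π electrons. That satisfies 4n+2 with n=1, so ring B is aromatic (pyridazine).
Ring C has a continuous p-orbital overlap around the ring; 2 ring double bonds (4 π electrons) plus a heteroatom lone pair (2) give 6 π electrons. That satisfies 4n+2 with n=1, so ring C is aromatic (pyrrole).
Ring D is fully conjugated (every ring atom contributes a p orbital); 3 ring double bonds give 6 π electrons. 6 = 4(1)+2, so ring D is aromatic (benzene ring).
Ring E has three sp³ carbons, so it is not fully conjugated — not aromatic (cyclopentane ring).
Rings F and G form a fused bicyclic system (with one sulfur) with 9 sp² atoms and 10 π electrons from ring double bonds plus a heteroatom lone pair. 10 = 4(2)+2, so the system is aromatic and both rings count as aromatic (benzothiophene).
Aromatic: A, B, C, D, F, G. Total: 6.

6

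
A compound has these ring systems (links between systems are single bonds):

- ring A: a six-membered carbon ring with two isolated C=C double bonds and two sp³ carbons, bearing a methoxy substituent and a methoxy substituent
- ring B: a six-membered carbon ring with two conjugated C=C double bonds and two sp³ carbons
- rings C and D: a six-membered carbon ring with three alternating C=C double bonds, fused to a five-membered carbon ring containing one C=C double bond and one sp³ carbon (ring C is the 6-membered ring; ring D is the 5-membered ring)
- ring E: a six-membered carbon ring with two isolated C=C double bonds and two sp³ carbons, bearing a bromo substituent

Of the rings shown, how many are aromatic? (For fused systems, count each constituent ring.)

Ring A has two sp³ carbons, so it is not fully conjugated — not aromatic (1,4-cyclohexadiene).
Ring B has two sp³ carbons, so it is not fully conjugated — not aromatic (1,3-cyclohexadiene).
Ring C is planar and fully conjugated; 3 ring double bonds give 6 π electrons. 6 = 4(1)+2, so ring C is aromatic (benzene ring).
Ring D has one sp³ carbon, so it is not fully conjugated — not aromatic (cyclopentene ring).
Ring E has two sp³ carbons, so it is not fully conjugated — not aromatic (1,4-cyclohexadiene).
Aromatic: C. Total: 1.

1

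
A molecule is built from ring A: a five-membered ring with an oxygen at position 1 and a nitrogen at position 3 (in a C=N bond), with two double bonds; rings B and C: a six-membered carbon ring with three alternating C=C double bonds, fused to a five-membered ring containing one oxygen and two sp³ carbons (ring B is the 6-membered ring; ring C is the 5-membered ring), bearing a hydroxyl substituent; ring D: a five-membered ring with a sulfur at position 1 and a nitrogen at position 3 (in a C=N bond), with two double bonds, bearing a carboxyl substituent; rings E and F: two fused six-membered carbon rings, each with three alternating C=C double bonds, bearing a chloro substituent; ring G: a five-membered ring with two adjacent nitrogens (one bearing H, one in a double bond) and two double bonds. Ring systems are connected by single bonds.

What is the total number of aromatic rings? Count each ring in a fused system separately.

Ring A is fully conjugated (every ring atom contributes a p orbital); 2 ring double bonds (4 π electrons) plus a heteroatom lone pair (2) give 6 π electrons. That satisfies 4n+2 with n=1, so ring A is aromatic (oxazole).
Ring B is planar and fully conjugated; 3 ring double bonds give 6 π electrons. That satisfies 4n+2 with n=1, so ring B is aromatic (benzene ring).
Ring C has two sp³ carbons, so it is not fully conjugated — not aromatic (oxolane ring).
Ring D has a continuous p-orbital overlap around the ring; 2 ring double bonds (4 π electrons) plus a heteroatom lone pair (2) give 6 π electrons. 6 = 4(1)+2, so ring D is aromatic (thiazole).
Rings E and F form a fused bicyclic system with 10 sp² atoms and 10 π electrons from ring double bonds. 10 = 4(2)+2, so the system is aromatic and both rings count as aromatic (naphthalene).
Ring G has a continuous p-orbital overlap around the ring; 2 ring double bonds (4 π electrons) plus a heteroatom lone pair (2) give 6 π electrons. That satisfies 4n+2 with n=1, so ring G is aromatic (pyrazole).
Aromatic: A, B, D, E, F, G. Total: 6.

6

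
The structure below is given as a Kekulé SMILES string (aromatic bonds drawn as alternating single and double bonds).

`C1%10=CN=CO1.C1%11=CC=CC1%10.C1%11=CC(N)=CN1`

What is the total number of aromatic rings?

2

The SMILES encodes a five-membered ring with an oxygen at position 1 and a nitrogen at position 3 (in a C=N bond), with two double bonds; a five-membered carbon ring with two conjugated C=C double bonds and one sp³ carbon; a five-membered ring of four carbons and one nitrogen bearing a hydrogen, with two C=C double bonds.
The 5-membered ring with one oxygen and one =N– is planar and fully conjugated; 2 ring double bonds (4 π electrons) plus a heteroatom lone pair (2) give 6 π electrons. 6 = 4(1)+2, so it is aromatic (oxazole).
The 5-membered ring has one sp³ carbon, so it is not fully conjugated — not aromatic (cyclopentadiene).
The 5-membered ring with one N–H is fully conjugated (every ring atom contributes a p orbital); 2 ring double bonds (4 π electrons) plus a heteroatom lone pair (2) give 6 π electrons. That satisfies 4n+2 with n=1, so it is aromatic (pyrrole).
2 of the 3 rings are aromatic. Total: 2.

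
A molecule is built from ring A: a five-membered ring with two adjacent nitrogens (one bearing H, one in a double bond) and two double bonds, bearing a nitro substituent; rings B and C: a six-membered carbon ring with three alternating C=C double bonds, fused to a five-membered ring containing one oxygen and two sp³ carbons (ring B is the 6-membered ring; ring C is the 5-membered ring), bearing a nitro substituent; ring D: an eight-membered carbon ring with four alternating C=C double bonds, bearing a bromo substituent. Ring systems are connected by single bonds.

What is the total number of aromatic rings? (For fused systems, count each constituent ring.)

Ring A has a continuous p-orbital overlap around the ring; 2 ring double bonds (4 π electrons) plus a heteroatom lone pair (2) give 6 π electrons. That satisfies 4n+2 with n=1, so ring A is aromatic (pyrazole).
Ring B is fully conjugated (every ring atom contributes a p orbital); 3 ring double bonds give 6 π electrons. That satisfies 4n+2 with n=1, so ring B is aromatic (benzene ring).
Ring C has two sp³ carbons, so it is not fully conjugated — not aromatic (oxolane ring).
Ring D has only sp² ring atoms; a planar conformation would have a fully conjugated π system of 8 electrons. But 8 = 4(2), which is 4n not 4n+2, so ring D is not aromatic (cyclooctatetraene) — cyclooctatetraene distorts into a non-planar tub to avoid antiaromaticity.
Aromatic: A, B. Total: 2.

2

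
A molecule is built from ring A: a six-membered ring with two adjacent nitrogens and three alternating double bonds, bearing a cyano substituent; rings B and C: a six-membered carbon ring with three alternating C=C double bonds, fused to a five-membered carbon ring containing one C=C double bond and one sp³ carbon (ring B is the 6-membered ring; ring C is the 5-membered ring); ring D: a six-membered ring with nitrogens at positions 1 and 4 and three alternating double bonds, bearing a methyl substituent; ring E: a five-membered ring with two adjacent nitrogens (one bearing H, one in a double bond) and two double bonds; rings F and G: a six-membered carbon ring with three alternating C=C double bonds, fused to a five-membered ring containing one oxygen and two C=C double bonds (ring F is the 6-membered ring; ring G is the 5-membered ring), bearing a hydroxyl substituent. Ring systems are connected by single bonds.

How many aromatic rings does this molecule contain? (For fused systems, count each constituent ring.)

6

Ring A has a continuous p-orbital overlap around the ring; 3 ring double bonds give 6 π electrons. 6 = 4(1)+2, so ring A is aromatic (pyridazine).
Ring B is planar and fully conjugated; 3 ring double bonds give 6 π electrons. 6 = 4(1)+2, so ring B is aromatic (benzene ring).
Ring C has one sp³ carbon, so it is not fully conjugated — not aromatic (cyclopentene ring).
Ring D is planar and fully conjugated; 3 ring double bonds give 6 π electrons. 6 = 4(1)+2, so ring D is aromatic (pyrazine).
Ring E is planar and fully conjugated; 2 ring double bonds (4 π electrons) plus a heteroatom lone pair (2) give 6 π electrons. Since 6 = 4n+2 (n=1), ring E is aromatic (pyrazole).
Rings F and G form a fused bicyclic system (with one oxygen) with 9 sp² atoms and 10 π electrons from ring double bonds plus a heteroatom lone pair. 10 = 4(2)+2, so the system is aromatic and both rings count as aromatic (benzofuran).
Aromatic: A, B, D, E, F, G. Total: 6.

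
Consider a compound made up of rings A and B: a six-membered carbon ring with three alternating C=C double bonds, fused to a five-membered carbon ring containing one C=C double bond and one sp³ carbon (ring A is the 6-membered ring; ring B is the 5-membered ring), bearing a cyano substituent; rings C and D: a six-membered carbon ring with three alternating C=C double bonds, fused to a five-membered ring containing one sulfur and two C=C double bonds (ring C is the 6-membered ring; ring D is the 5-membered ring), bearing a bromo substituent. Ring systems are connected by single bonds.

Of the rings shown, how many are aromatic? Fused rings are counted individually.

Ring A is fully conjugated (every ring atom contributes a p orbital); 3 ring double bonds give 6 π electrons. That satisfies 4n+2 with n=1, so ring A is aromatic (benzene ring).
Ring B has one sp³ carbon, so it is not fully conjugated — not aromatic (cyclopentene ring).
Rings C and D form a fused bicyclic system (with one sulfur) with 9 sp² atoms and 10 π electrons from ring double bonds plus a heteroatom lone pair. 10 = 4(2)+2, so the system is aromatic and both rings count as aromatic (benzothiophene).
Aromatic: A, C, D. Total: 3.

3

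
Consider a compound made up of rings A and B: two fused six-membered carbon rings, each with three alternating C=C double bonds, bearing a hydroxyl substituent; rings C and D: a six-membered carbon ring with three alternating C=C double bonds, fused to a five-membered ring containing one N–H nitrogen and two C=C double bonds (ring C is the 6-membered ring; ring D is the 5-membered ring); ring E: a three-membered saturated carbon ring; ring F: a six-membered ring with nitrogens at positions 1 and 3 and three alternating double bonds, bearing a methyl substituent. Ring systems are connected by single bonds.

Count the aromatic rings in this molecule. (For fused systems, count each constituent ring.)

Rings A and B form a fused bicyclic system with 10 sp² atoms and 10 π electrons from ring double bonds. 10 = 4(2)+2, so the system is aromatic and both rings count as aromatic (naphthalene).
Rings C and D form a fused bicyclic system (with one N–H) with 9 sp² atoms and 10 π electrons from ring double bonds plus a heteroatom lone pair. 10 = 4(2)+2, so the system is aromatic and both rings count as aromatic (indole).
Ring E has only sp³ atoms, so it is not fully conjugated — not aromatic (cyclopropane).
Ring F is fully conjugated (every ring atom contributes a p orbital); 3 ring double bonds give 6 π electrons. Since 6 = 4n+2 (n=1), ring F is aromatic (pyrimidine).
Aromatic: A, B, C, D, F. Total: 5.

5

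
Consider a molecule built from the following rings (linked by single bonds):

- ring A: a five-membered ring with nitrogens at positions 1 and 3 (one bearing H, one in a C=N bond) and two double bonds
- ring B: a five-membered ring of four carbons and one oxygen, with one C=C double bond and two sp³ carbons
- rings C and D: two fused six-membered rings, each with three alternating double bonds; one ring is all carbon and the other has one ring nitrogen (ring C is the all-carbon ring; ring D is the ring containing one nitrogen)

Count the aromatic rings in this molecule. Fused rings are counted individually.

3

Ring A is fully conjugated (every ring atom contributes a p orbital); 2 ring double bonds (4 π electrons) plus a heteroatom lone pair (2) give 6 π electrons. That satisfies 4n+2 with n=1, so ring A is aromatic (imidazole).
Ring B has two sp³ carbons, so it is not fully conjugated — not aromatic (2,3-dihydrofuran).
Rings C and D form a fused bicyclic system (with one nitrogen) with 10 sp² atoms and 10 π electrons from ring double bonds. 10 = 4(2)+2, so the system is aromatic and both rings count as aromatic (quinoline).
Aromatic: A, C, D. Total: 3.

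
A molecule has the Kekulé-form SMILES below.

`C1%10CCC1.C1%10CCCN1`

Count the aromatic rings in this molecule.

The SMILES encodes a four-membered saturated carbon ring; a five-membered saturated ring of four carbons and one N–H nitrogen.
The 4-membered ring has only sp³ atoms, so it is not fully conjugated — not aromatic (cyclobutane).
The 5-membered ring with one N–H has only sp³ atoms, so it is not fully conjugated — not aromatic (pyrrolidine).
None of the rings are aromatic. Total: 0.

0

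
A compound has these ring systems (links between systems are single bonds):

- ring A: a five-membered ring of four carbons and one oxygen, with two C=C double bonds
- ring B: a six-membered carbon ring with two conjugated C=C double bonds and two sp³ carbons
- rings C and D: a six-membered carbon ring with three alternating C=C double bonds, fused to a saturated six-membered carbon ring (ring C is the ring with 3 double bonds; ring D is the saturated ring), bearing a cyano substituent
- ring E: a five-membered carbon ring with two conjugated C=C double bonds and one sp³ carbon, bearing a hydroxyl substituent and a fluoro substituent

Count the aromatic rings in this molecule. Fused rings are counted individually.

Ring A has a continuous p-orbital overlap around the ring; 2 ring double bonds (4 π electrons) plus a heteroatom lone pair (2) give 6 π electrons. Since 6 = 4n+2 (n=1), ring A is aromatic (furan).
Ring B has two sp³ carbons, so it is not fully conjugated — not aromatic (1,3-cyclohexadiene).
Ring C has a continuous p-orbital overlap around the ring; 3 ring double bonds give 6 π electrons. Since 6 = 4n+2 (n=1), ring C is aromatic (benzene ring).
Ring D has four sp³ carbons, so it is not fully conjugated — not aromatic (cyclohexane ring).
Ring E has one sp³ carbon, so it is not fully conjugated — not aromatic (cyclopentadiene).
Aromatic: A, C. Total: 2.

2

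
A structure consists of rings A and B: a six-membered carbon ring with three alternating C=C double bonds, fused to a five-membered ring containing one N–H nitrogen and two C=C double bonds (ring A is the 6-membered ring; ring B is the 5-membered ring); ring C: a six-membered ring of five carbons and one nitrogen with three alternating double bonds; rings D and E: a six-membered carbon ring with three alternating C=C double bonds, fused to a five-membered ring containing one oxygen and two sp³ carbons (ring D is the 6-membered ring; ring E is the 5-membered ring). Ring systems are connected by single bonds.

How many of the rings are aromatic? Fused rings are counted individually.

4

Rings A and B form a fused bicyclic system (with one N–H) with 9 sp² atoms and 10 π electrons from ring double bonds plus a heteroatom lone pair. 10 = 4(2)+2, so the system is aromatic and both rings count as aromatic (indole).
Ring C is fully conjugated (every ring atom contributes a p orbital); 3 ring double bonds give 6 π electrons. Since 6 = 4n+2 (n=1), ring C is aromatic (pyridine).
Ring D is planar and fully conjugated; 3 ring double bonds give 6 π electrons. 6 = 4(1)+2, so ring D is aromatic (benzene ring).
Ring E has two sp³ carbons, so it is not fully conjugated — not aromatic (oxolane ring).
Aromatic: A, B, C, D. Total: 4.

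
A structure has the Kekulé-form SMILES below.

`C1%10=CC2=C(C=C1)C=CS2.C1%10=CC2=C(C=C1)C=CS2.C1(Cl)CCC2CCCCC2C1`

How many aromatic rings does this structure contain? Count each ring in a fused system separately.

4

The SMILES encodes a six-membered carbon ring with three alternating C=C double bonds, fused to a five-membered ring containing one sulfur and two C=C double bonds; a six-membered carbon ring with three alternating C=C double bonds, fused to a five-membered ring containing one sulfur and two C=C double bonds; two fused six-membered saturated carbon rings.
The fused 6/5-membered bicyclic (with one sulfur) is a single π system with 9 sp² atoms and 10 π electrons from ring double bonds plus a heteroatom lone pair. 10 = 4(2)+2, so the system is aromatic and both rings count as aromatic (benzothiophene).
The fused 6/5-membered bicyclic (with one sulfur) is a single π system with 9 sp² atoms and 10 π electrons from ring double bonds plus a heteroatom lone pair. 10 = 4(2)+2, so the system is aromatic and both rings count as aromatic (benzothiophene).
The 6-membered ring has only sp³ atoms, so it is not fully conjugated — not aromatic (cyclohexane ring).
The second 6-membered ring has only sp³ atoms, so it is not fully conjugated — not aromatic (cyclohexane ring).
4 of the 6 rings are aromatic. Total: 4.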